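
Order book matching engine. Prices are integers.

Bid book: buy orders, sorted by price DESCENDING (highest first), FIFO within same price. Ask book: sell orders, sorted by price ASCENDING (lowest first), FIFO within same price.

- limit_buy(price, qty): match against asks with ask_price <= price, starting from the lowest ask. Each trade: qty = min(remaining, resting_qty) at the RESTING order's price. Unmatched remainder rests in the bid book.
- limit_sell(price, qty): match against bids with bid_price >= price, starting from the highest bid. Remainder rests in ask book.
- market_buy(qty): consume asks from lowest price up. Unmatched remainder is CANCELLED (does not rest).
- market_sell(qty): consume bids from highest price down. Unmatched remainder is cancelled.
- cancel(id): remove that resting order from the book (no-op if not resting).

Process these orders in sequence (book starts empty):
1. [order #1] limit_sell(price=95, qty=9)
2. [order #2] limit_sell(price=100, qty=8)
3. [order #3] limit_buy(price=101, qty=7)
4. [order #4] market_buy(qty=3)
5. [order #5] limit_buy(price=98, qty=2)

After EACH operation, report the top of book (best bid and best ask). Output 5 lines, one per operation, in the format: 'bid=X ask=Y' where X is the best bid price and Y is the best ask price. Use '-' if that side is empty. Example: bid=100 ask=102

Answer: bid=- ask=95
bid=- ask=95
bid=- ask=95
bid=- ask=100
bid=98 ask=100

Derivation:
After op 1 [order #1] limit_sell(price=95, qty=9): fills=none; bids=[-] asks=[#1:9@95]
After op 2 [order #2] limit_sell(price=100, qty=8): fills=none; bids=[-] asks=[#1:9@95 #2:8@100]
After op 3 [order #3] limit_buy(price=101, qty=7): fills=#3x#1:7@95; bids=[-] asks=[#1:2@95 #2:8@100]
After op 4 [order #4] market_buy(qty=3): fills=#4x#1:2@95 #4x#2:1@100; bids=[-] asks=[#2:7@100]
After op 5 [order #5] limit_buy(price=98, qty=2): fills=none; bids=[#5:2@98] asks=[#2:7@100]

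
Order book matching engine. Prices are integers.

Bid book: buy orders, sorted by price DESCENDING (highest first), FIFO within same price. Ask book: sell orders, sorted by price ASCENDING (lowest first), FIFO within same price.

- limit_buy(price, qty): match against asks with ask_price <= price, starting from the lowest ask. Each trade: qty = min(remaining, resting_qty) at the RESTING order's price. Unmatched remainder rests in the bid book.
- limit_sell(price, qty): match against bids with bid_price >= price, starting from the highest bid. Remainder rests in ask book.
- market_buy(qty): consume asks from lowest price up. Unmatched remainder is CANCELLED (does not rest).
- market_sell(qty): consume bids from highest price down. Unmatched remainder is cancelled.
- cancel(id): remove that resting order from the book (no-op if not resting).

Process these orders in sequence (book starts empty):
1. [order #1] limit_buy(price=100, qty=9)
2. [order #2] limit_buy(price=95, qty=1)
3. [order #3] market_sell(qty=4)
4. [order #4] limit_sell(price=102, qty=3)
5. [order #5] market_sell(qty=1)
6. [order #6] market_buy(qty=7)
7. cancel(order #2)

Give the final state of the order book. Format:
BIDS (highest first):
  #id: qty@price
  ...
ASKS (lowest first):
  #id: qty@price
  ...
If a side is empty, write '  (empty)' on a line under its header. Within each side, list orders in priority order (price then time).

Answer: BIDS (highest first):
  #1: 4@100
ASKS (lowest first):
  (empty)

Derivation:
After op 1 [order #1] limit_buy(price=100, qty=9): fills=none; bids=[#1:9@100] asks=[-]
After op 2 [order #2] limit_buy(price=95, qty=1): fills=none; bids=[#1:9@100 #2:1@95] asks=[-]
After op 3 [order #3] market_sell(qty=4): fills=#1x#3:4@100; bids=[#1:5@100 #2:1@95] asks=[-]
After op 4 [order #4] limit_sell(price=102, qty=3): fills=none; bids=[#1:5@100 #2:1@95] asks=[#4:3@102]
After op 5 [order #5] market_sell(qty=1): fills=#1x#5:1@100; bids=[#1:4@100 #2:1@95] asks=[#4:3@102]
After op 6 [order #6] market_buy(qty=7): fills=#6x#4:3@102; bids=[#1:4@100 #2:1@95] asks=[-]
After op 7 cancel(order #2): fills=none; bids=[#1:4@100] asks=[-]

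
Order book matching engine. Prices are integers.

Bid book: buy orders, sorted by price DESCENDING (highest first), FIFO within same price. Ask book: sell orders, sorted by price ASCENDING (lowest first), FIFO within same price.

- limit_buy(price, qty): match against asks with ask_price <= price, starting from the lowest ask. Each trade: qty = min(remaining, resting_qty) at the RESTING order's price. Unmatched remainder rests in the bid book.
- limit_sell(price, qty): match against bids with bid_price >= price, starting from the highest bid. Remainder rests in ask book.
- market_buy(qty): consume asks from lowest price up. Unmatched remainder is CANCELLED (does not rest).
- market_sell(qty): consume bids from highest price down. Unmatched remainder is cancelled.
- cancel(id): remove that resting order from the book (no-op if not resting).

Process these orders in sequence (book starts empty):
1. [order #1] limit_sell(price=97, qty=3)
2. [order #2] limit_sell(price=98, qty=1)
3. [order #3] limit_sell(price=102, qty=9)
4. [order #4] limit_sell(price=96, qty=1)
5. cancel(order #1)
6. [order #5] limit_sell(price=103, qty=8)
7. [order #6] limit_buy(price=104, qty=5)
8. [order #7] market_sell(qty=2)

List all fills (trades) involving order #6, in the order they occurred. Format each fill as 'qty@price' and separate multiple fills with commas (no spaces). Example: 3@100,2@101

Answer: 1@96,1@98,3@102

Derivation:
After op 1 [order #1] limit_sell(price=97, qty=3): fills=none; bids=[-] asks=[#1:3@97]
After op 2 [order #2] limit_sell(price=98, qty=1): fills=none; bids=[-] asks=[#1:3@97 #2:1@98]
After op 3 [order #3] limit_sell(price=102, qty=9): fills=none; bids=[-] asks=[#1:3@97 #2:1@98 #3:9@102]
After op 4 [order #4] limit_sell(price=96, qty=1): fills=none; bids=[-] asks=[#4:1@96 #1:3@97 #2:1@98 #3:9@102]
After op 5 cancel(order #1): fills=none; bids=[-] asks=[#4:1@96 #2:1@98 #3:9@102]
After op 6 [order #5] limit_sell(price=103, qty=8): fills=none; bids=[-] asks=[#4:1@96 #2:1@98 #3:9@102 #5:8@103]
After op 7 [order #6] limit_buy(price=104, qty=5): fills=#6x#4:1@96 #6x#2:1@98 #6x#3:3@102; bids=[-] asks=[#3:6@102 #5:8@103]
After op 8 [order #7] market_sell(qty=2): fills=none; bids=[-] asks=[#3:6@102 #5:8@103]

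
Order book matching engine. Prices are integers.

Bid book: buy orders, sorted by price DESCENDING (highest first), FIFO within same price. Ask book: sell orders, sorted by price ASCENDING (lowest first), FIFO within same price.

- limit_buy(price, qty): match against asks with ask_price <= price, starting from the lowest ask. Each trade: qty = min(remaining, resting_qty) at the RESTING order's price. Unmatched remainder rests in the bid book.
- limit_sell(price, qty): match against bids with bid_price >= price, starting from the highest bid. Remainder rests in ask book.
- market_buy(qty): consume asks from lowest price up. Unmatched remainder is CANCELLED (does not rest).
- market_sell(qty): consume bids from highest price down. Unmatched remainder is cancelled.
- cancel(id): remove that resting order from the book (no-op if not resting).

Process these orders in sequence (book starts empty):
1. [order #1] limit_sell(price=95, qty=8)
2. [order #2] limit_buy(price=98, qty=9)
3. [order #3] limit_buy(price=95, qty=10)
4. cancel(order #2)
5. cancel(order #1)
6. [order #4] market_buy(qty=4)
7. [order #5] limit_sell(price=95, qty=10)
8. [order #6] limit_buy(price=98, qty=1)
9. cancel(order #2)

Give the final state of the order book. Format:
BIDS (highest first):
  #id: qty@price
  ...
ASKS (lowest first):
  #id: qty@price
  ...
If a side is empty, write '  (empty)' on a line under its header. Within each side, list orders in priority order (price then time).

After op 1 [order #1] limit_sell(price=95, qty=8): fills=none; bids=[-] asks=[#1:8@95]
After op 2 [order #2] limit_buy(price=98, qty=9): fills=#2x#1:8@95; bids=[#2:1@98] asks=[-]
After op 3 [order #3] limit_buy(price=95, qty=10): fills=none; bids=[#2:1@98 #3:10@95] asks=[-]
After op 4 cancel(order #2): fills=none; bids=[#3:10@95] asks=[-]
After op 5 cancel(order #1): fills=none; bids=[#3:10@95] asks=[-]
After op 6 [order #4] market_buy(qty=4): fills=none; bids=[#3:10@95] asks=[-]
After op 7 [order #5] limit_sell(price=95, qty=10): fills=#3x#5:10@95; bids=[-] asks=[-]
After op 8 [order #6] limit_buy(price=98, qty=1): fills=none; bids=[#6:1@98] asks=[-]
After op 9 cancel(order #2): fills=none; bids=[#6:1@98] asks=[-]

Answer: BIDS (highest first):
  #6: 1@98
ASKS (lowest first):
  (empty)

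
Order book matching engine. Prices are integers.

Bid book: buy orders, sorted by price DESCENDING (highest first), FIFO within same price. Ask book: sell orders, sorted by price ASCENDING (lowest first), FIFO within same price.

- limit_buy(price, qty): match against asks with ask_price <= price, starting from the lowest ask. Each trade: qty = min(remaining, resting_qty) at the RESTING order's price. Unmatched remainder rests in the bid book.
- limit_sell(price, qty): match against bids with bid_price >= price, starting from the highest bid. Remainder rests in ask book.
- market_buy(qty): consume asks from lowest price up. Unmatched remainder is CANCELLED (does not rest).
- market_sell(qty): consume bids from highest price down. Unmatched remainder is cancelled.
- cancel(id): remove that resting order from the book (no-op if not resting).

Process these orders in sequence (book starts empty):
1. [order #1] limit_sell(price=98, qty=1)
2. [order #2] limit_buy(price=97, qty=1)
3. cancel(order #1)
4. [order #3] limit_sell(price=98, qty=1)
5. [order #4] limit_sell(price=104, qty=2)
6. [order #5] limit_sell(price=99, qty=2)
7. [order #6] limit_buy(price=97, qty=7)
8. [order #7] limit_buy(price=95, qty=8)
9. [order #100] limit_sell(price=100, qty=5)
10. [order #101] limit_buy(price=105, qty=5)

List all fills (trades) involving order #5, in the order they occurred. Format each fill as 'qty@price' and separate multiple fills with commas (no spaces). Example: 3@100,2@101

After op 1 [order #1] limit_sell(price=98, qty=1): fills=none; bids=[-] asks=[#1:1@98]
After op 2 [order #2] limit_buy(price=97, qty=1): fills=none; bids=[#2:1@97] asks=[#1:1@98]
After op 3 cancel(order #1): fills=none; bids=[#2:1@97] asks=[-]
After op 4 [order #3] limit_sell(price=98, qty=1): fills=none; bids=[#2:1@97] asks=[#3:1@98]
After op 5 [order #4] limit_sell(price=104, qty=2): fills=none; bids=[#2:1@97] asks=[#3:1@98 #4:2@104]
After op 6 [order #5] limit_sell(price=99, qty=2): fills=none; bids=[#2:1@97] asks=[#3:1@98 #5:2@99 #4:2@104]
After op 7 [order #6] limit_buy(price=97, qty=7): fills=none; bids=[#2:1@97 #6:7@97] asks=[#3:1@98 #5:2@99 #4:2@104]
After op 8 [order #7] limit_buy(price=95, qty=8): fills=none; bids=[#2:1@97 #6:7@97 #7:8@95] asks=[#3:1@98 #5:2@99 #4:2@104]
After op 9 [order #100] limit_sell(price=100, qty=5): fills=none; bids=[#2:1@97 #6:7@97 #7:8@95] asks=[#3:1@98 #5:2@99 #100:5@100 #4:2@104]
After op 10 [order #101] limit_buy(price=105, qty=5): fills=#101x#3:1@98 #101x#5:2@99 #101x#100:2@100; bids=[#2:1@97 #6:7@97 #7:8@95] asks=[#100:3@100 #4:2@104]

Answer: 2@99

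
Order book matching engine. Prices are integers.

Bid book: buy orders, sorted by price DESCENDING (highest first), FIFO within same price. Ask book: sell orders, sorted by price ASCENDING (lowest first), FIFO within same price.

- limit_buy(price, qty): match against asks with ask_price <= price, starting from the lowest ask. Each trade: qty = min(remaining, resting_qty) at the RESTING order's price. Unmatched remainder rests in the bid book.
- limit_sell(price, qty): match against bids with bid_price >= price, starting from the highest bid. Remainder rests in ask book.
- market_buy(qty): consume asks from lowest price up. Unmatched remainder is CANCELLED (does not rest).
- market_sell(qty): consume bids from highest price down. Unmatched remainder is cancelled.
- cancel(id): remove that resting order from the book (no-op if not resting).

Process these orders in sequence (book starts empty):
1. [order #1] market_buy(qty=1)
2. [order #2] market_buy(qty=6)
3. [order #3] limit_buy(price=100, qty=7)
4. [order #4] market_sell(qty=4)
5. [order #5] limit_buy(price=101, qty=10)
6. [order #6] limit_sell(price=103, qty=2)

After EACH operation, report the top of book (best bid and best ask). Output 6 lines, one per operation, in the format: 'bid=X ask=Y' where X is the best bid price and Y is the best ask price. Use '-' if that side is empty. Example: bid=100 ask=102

After op 1 [order #1] market_buy(qty=1): fills=none; bids=[-] asks=[-]
After op 2 [order #2] market_buy(qty=6): fills=none; bids=[-] asks=[-]
After op 3 [order #3] limit_buy(price=100, qty=7): fills=none; bids=[#3:7@100] asks=[-]
After op 4 [order #4] market_sell(qty=4): fills=#3x#4:4@100; bids=[#3:3@100] asks=[-]
After op 5 [order #5] limit_buy(price=101, qty=10): fills=none; bids=[#5:10@101 #3:3@100] asks=[-]
After op 6 [order #6] limit_sell(price=103, qty=2): fills=none; bids=[#5:10@101 #3:3@100] asks=[#6:2@103]

Answer: bid=- ask=-
bid=- ask=-
bid=100 ask=-
bid=100 ask=-
bid=101 ask=-
bid=101 ask=103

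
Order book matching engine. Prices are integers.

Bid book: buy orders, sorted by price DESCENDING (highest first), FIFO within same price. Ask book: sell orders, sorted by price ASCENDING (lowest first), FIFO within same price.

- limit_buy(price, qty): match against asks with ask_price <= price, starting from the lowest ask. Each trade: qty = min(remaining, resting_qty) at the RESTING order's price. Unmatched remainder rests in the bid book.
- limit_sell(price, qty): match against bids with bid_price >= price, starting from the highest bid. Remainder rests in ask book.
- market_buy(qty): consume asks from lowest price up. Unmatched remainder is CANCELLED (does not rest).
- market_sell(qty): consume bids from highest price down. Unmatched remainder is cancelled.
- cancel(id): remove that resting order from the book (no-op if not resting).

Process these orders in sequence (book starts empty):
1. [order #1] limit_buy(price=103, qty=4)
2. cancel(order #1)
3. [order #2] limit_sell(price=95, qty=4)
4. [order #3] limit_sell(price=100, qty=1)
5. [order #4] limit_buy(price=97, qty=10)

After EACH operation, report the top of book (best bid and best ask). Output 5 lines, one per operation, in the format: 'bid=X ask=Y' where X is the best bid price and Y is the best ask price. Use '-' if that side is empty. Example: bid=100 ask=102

Answer: bid=103 ask=-
bid=- ask=-
bid=- ask=95
bid=- ask=95
bid=97 ask=100

Derivation:
After op 1 [order #1] limit_buy(price=103, qty=4): fills=none; bids=[#1:4@103] asks=[-]
After op 2 cancel(order #1): fills=none; bids=[-] asks=[-]
After op 3 [order #2] limit_sell(price=95, qty=4): fills=none; bids=[-] asks=[#2:4@95]
After op 4 [order #3] limit_sell(price=100, qty=1): fills=none; bids=[-] asks=[#2:4@95 #3:1@100]
After op 5 [order #4] limit_buy(price=97, qty=10): fills=#4x#2:4@95; bids=[#4:6@97] asks=[#3:1@100]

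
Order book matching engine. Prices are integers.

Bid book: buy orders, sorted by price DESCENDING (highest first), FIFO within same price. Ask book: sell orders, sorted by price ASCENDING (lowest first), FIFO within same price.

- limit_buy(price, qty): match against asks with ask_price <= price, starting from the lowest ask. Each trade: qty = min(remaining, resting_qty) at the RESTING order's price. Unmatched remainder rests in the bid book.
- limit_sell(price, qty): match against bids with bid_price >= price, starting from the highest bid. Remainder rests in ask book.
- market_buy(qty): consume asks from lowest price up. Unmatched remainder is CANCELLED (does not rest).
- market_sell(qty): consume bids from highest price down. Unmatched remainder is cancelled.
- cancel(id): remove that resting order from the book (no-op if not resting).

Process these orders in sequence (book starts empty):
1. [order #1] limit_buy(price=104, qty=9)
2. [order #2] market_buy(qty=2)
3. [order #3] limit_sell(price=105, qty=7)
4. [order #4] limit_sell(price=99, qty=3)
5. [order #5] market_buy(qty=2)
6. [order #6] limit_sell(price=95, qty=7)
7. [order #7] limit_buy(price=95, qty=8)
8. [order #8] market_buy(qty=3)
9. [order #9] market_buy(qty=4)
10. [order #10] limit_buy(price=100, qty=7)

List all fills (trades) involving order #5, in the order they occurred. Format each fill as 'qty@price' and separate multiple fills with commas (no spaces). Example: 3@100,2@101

Answer: 2@105

Derivation:
After op 1 [order #1] limit_buy(price=104, qty=9): fills=none; bids=[#1:9@104] asks=[-]
After op 2 [order #2] market_buy(qty=2): fills=none; bids=[#1:9@104] asks=[-]
After op 3 [order #3] limit_sell(price=105, qty=7): fills=none; bids=[#1:9@104] asks=[#3:7@105]
After op 4 [order #4] limit_sell(price=99, qty=3): fills=#1x#4:3@104; bids=[#1:6@104] asks=[#3:7@105]
After op 5 [order #5] market_buy(qty=2): fills=#5x#3:2@105; bids=[#1:6@104] asks=[#3:5@105]
After op 6 [order #6] limit_sell(price=95, qty=7): fills=#1x#6:6@104; bids=[-] asks=[#6:1@95 #3:5@105]
After op 7 [order #7] limit_buy(price=95, qty=8): fills=#7x#6:1@95; bids=[#7:7@95] asks=[#3:5@105]
After op 8 [order #8] market_buy(qty=3): fills=#8x#3:3@105; bids=[#7:7@95] asks=[#3:2@105]
After op 9 [order #9] market_buy(qty=4): fills=#9x#3:2@105; bids=[#7:7@95] asks=[-]
After op 10 [order #10] limit_buy(price=100, qty=7): fills=none; bids=[#10:7@100 #7:7@95] asks=[-]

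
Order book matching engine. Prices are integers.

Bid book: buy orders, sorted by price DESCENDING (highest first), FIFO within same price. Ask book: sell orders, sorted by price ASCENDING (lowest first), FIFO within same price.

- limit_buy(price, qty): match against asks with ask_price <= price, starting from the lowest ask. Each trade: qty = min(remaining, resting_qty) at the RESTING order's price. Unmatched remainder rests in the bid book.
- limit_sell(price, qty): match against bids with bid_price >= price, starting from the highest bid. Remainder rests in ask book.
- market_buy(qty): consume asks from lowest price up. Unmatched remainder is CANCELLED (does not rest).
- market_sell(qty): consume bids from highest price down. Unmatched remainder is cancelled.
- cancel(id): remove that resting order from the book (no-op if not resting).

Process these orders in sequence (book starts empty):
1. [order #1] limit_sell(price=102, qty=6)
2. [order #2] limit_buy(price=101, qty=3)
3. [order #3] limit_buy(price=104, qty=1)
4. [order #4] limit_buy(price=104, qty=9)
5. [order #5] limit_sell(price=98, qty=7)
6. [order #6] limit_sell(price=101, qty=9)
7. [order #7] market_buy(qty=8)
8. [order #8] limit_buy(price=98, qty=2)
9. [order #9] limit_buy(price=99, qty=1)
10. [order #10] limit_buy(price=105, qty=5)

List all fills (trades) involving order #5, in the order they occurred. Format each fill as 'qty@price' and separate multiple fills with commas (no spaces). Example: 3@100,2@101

After op 1 [order #1] limit_sell(price=102, qty=6): fills=none; bids=[-] asks=[#1:6@102]
After op 2 [order #2] limit_buy(price=101, qty=3): fills=none; bids=[#2:3@101] asks=[#1:6@102]
After op 3 [order #3] limit_buy(price=104, qty=1): fills=#3x#1:1@102; bids=[#2:3@101] asks=[#1:5@102]
After op 4 [order #4] limit_buy(price=104, qty=9): fills=#4x#1:5@102; bids=[#4:4@104 #2:3@101] asks=[-]
After op 5 [order #5] limit_sell(price=98, qty=7): fills=#4x#5:4@104 #2x#5:3@101; bids=[-] asks=[-]
After op 6 [order #6] limit_sell(price=101, qty=9): fills=none; bids=[-] asks=[#6:9@101]
After op 7 [order #7] market_buy(qty=8): fills=#7x#6:8@101; bids=[-] asks=[#6:1@101]
After op 8 [order #8] limit_buy(price=98, qty=2): fills=none; bids=[#8:2@98] asks=[#6:1@101]
After op 9 [order #9] limit_buy(price=99, qty=1): fills=none; bids=[#9:1@99 #8:2@98] asks=[#6:1@101]
After op 10 [order #10] limit_buy(price=105, qty=5): fills=#10x#6:1@101; bids=[#10:4@105 #9:1@99 #8:2@98] asks=[-]

Answer: 4@104,3@101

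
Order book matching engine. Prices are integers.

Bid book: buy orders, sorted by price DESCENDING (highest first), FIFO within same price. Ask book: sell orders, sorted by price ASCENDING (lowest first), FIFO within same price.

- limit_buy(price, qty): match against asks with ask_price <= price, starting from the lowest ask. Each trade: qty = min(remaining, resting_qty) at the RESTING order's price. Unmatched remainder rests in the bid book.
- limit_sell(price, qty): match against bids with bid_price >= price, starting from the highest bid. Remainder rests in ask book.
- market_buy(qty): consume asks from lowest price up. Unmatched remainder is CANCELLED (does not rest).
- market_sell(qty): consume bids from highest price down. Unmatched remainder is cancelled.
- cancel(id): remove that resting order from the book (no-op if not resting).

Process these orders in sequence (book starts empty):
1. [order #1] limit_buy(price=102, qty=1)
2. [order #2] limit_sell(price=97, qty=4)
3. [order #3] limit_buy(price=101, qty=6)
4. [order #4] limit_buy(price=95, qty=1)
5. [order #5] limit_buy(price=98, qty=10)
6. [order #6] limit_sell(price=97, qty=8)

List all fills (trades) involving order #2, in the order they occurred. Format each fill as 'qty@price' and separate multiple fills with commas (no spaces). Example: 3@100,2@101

After op 1 [order #1] limit_buy(price=102, qty=1): fills=none; bids=[#1:1@102] asks=[-]
After op 2 [order #2] limit_sell(price=97, qty=4): fills=#1x#2:1@102; bids=[-] asks=[#2:3@97]
After op 3 [order #3] limit_buy(price=101, qty=6): fills=#3x#2:3@97; bids=[#3:3@101] asks=[-]
After op 4 [order #4] limit_buy(price=95, qty=1): fills=none; bids=[#3:3@101 #4:1@95] asks=[-]
After op 5 [order #5] limit_buy(price=98, qty=10): fills=none; bids=[#3:3@101 #5:10@98 #4:1@95] asks=[-]
After op 6 [order #6] limit_sell(price=97, qty=8): fills=#3x#6:3@101 #5x#6:5@98; bids=[#5:5@98 #4:1@95] asks=[-]

Answer: 1@102,3@97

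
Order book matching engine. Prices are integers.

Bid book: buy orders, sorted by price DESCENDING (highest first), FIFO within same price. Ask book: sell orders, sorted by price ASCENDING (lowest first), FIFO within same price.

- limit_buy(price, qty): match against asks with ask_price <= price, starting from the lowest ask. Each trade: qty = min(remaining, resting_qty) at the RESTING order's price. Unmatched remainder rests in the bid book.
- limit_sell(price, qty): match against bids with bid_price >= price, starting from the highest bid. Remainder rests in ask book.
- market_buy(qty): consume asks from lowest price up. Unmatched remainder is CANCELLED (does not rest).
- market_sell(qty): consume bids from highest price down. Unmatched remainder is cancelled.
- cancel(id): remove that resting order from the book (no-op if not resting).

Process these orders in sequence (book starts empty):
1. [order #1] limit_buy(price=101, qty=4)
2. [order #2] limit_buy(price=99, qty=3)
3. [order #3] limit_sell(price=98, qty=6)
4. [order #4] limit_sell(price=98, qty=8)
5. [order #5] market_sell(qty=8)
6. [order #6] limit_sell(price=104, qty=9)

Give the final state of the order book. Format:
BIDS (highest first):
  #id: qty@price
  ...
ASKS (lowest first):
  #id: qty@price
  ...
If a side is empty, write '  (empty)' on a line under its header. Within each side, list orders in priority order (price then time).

Answer: BIDS (highest first):
  (empty)
ASKS (lowest first):
  #4: 7@98
  #6: 9@104

Derivation:
After op 1 [order #1] limit_buy(price=101, qty=4): fills=none; bids=[#1:4@101] asks=[-]
After op 2 [order #2] limit_buy(price=99, qty=3): fills=none; bids=[#1:4@101 #2:3@99] asks=[-]
After op 3 [order #3] limit_sell(price=98, qty=6): fills=#1x#3:4@101 #2x#3:2@99; bids=[#2:1@99] asks=[-]
After op 4 [order #4] limit_sell(price=98, qty=8): fills=#2x#4:1@99; bids=[-] asks=[#4:7@98]
After op 5 [order #5] market_sell(qty=8): fills=none; bids=[-] asks=[#4:7@98]
After op 6 [order #6] limit_sell(price=104, qty=9): fills=none; bids=[-] asks=[#4:7@98 #6:9@104]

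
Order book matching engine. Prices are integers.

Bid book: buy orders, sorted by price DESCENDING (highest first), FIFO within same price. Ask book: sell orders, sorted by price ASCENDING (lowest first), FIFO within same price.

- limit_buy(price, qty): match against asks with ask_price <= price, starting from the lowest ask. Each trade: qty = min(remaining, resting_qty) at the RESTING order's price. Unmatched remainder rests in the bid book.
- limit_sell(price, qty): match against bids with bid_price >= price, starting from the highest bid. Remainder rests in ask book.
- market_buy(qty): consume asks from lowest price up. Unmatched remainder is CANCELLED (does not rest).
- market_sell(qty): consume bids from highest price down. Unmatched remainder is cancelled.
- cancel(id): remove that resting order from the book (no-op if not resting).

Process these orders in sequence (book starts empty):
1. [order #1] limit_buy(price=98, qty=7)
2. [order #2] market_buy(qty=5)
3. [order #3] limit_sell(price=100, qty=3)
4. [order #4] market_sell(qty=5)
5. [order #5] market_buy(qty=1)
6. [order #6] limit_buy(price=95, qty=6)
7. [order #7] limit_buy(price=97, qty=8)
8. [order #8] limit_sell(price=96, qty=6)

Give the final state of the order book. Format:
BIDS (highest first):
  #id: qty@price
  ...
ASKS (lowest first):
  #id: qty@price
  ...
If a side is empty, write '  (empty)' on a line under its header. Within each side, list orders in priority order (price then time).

After op 1 [order #1] limit_buy(price=98, qty=7): fills=none; bids=[#1:7@98] asks=[-]
After op 2 [order #2] market_buy(qty=5): fills=none; bids=[#1:7@98] asks=[-]
After op 3 [order #3] limit_sell(price=100, qty=3): fills=none; bids=[#1:7@98] asks=[#3:3@100]
After op 4 [order #4] market_sell(qty=5): fills=#1x#4:5@98; bids=[#1:2@98] asks=[#3:3@100]
After op 5 [order #5] market_buy(qty=1): fills=#5x#3:1@100; bids=[#1:2@98] asks=[#3:2@100]
After op 6 [order #6] limit_buy(price=95, qty=6): fills=none; bids=[#1:2@98 #6:6@95] asks=[#3:2@100]
After op 7 [order #7] limit_buy(price=97, qty=8): fills=none; bids=[#1:2@98 #7:8@97 #6:6@95] asks=[#3:2@100]
After op 8 [order #8] limit_sell(price=96, qty=6): fills=#1x#8:2@98 #7x#8:4@97; bids=[#7:4@97 #6:6@95] asks=[#3:2@100]

Answer: BIDS (highest first):
  #7: 4@97
  #6: 6@95
ASKS (lowest first):
  #3: 2@100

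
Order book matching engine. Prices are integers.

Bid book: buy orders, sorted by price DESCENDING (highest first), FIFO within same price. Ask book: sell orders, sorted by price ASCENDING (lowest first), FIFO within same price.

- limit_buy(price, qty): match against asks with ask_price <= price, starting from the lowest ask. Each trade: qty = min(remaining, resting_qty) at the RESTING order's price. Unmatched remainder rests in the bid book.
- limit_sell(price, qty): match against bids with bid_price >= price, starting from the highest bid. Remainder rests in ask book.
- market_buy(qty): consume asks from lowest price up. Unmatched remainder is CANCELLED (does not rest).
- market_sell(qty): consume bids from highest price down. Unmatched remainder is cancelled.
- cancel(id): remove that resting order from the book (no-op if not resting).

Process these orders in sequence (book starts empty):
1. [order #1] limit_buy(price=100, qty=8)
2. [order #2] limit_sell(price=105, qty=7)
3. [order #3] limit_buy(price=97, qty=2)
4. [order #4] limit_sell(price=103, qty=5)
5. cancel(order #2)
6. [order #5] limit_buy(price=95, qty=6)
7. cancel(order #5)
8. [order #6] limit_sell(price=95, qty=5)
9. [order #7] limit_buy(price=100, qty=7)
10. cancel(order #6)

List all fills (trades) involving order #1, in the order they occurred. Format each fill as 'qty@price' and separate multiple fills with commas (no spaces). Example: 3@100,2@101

Answer: 5@100

Derivation:
After op 1 [order #1] limit_buy(price=100, qty=8): fills=none; bids=[#1:8@100] asks=[-]
After op 2 [order #2] limit_sell(price=105, qty=7): fills=none; bids=[#1:8@100] asks=[#2:7@105]
After op 3 [order #3] limit_buy(price=97, qty=2): fills=none; bids=[#1:8@100 #3:2@97] asks=[#2:7@105]
After op 4 [order #4] limit_sell(price=103, qty=5): fills=none; bids=[#1:8@100 #3:2@97] asks=[#4:5@103 #2:7@105]
After op 5 cancel(order #2): fills=none; bids=[#1:8@100 #3:2@97] asks=[#4:5@103]
After op 6 [order #5] limit_buy(price=95, qty=6): fills=none; bids=[#1:8@100 #3:2@97 #5:6@95] asks=[#4:5@103]
After op 7 cancel(order #5): fills=none; bids=[#1:8@100 #3:2@97] asks=[#4:5@103]
After op 8 [order #6] limit_sell(price=95, qty=5): fills=#1x#6:5@100; bids=[#1:3@100 #3:2@97] asks=[#4:5@103]
After op 9 [order #7] limit_buy(price=100, qty=7): fills=none; bids=[#1:3@100 #7:7@100 #3:2@97] asks=[#4:5@103]
After op 10 cancel(order #6): fills=none; bids=[#1:3@100 #7:7@100 #3:2@97] asks=[#4:5@103]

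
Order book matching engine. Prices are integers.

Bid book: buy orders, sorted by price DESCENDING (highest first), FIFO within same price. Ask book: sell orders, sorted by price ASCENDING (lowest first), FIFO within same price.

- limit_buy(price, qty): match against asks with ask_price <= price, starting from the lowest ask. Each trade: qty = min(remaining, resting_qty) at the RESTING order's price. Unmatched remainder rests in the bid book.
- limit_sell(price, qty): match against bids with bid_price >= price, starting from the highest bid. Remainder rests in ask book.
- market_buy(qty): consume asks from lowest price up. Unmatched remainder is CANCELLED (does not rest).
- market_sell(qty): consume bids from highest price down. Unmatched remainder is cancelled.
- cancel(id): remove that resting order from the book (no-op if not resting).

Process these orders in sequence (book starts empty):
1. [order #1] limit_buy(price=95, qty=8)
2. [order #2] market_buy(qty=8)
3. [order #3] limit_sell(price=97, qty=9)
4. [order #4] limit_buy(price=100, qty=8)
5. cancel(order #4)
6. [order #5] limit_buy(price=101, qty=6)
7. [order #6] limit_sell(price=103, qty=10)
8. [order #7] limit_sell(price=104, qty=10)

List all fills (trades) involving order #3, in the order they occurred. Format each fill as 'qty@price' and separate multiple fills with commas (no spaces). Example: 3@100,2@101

Answer: 8@97,1@97

Derivation:
After op 1 [order #1] limit_buy(price=95, qty=8): fills=none; bids=[#1:8@95] asks=[-]
After op 2 [order #2] market_buy(qty=8): fills=none; bids=[#1:8@95] asks=[-]
After op 3 [order #3] limit_sell(price=97, qty=9): fills=none; bids=[#1:8@95] asks=[#3:9@97]
After op 4 [order #4] limit_buy(price=100, qty=8): fills=#4x#3:8@97; bids=[#1:8@95] asks=[#3:1@97]
After op 5 cancel(order #4): fills=none; bids=[#1:8@95] asks=[#3:1@97]
After op 6 [order #5] limit_buy(price=101, qty=6): fills=#5x#3:1@97; bids=[#5:5@101 #1:8@95] asks=[-]
After op 7 [order #6] limit_sell(price=103, qty=10): fills=none; bids=[#5:5@101 #1:8@95] asks=[#6:10@103]
After op 8 [order #7] limit_sell(price=104, qty=10): fills=none; bids=[#5:5@101 #1:8@95] asks=[#6:10@103 #7:10@104]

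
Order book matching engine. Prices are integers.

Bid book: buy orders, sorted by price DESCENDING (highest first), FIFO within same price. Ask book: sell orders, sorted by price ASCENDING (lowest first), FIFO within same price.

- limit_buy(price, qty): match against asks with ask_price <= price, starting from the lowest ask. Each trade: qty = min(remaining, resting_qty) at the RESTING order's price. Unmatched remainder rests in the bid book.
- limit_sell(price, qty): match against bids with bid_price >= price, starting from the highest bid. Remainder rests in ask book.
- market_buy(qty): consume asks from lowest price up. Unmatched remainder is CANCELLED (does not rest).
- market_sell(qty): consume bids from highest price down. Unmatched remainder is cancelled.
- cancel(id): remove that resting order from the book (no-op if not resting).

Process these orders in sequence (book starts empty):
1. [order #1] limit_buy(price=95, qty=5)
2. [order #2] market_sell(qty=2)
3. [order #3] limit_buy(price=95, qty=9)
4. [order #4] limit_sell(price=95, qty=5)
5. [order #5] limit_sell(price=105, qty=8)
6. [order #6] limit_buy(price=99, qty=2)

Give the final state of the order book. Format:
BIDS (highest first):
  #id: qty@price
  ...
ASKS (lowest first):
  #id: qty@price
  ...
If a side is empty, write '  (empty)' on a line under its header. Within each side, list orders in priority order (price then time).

Answer: BIDS (highest first):
  #6: 2@99
  #3: 7@95
ASKS (lowest first):
  #5: 8@105

Derivation:
After op 1 [order #1] limit_buy(price=95, qty=5): fills=none; bids=[#1:5@95] asks=[-]
After op 2 [order #2] market_sell(qty=2): fills=#1x#2:2@95; bids=[#1:3@95] asks=[-]
After op 3 [order #3] limit_buy(price=95, qty=9): fills=none; bids=[#1:3@95 #3:9@95] asks=[-]
After op 4 [order #4] limit_sell(price=95, qty=5): fills=#1x#4:3@95 #3x#4:2@95; bids=[#3:7@95] asks=[-]
After op 5 [order #5] limit_sell(price=105, qty=8): fills=none; bids=[#3:7@95] asks=[#5:8@105]
After op 6 [order #6] limit_buy(price=99, qty=2): fills=none; bids=[#6:2@99 #3:7@95] asks=[#5:8@105]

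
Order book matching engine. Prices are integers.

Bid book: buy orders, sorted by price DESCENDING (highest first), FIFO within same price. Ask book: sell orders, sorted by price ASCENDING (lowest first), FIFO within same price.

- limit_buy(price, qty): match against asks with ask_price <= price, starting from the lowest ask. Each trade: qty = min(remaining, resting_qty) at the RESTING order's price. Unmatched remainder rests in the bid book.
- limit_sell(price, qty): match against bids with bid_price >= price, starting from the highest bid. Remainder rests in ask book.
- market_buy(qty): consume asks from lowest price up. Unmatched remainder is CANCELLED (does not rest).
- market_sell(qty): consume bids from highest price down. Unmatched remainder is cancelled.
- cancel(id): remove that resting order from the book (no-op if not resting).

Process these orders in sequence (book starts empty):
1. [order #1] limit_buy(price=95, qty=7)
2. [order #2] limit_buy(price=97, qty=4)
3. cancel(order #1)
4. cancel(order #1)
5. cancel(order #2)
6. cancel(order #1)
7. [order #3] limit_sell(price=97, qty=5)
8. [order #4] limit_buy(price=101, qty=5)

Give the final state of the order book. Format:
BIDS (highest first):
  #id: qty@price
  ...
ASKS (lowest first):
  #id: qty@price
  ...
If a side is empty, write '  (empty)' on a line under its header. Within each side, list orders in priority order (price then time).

Answer: BIDS (highest first):
  (empty)
ASKS (lowest first):
  (empty)

Derivation:
After op 1 [order #1] limit_buy(price=95, qty=7): fills=none; bids=[#1:7@95] asks=[-]
After op 2 [order #2] limit_buy(price=97, qty=4): fills=none; bids=[#2:4@97 #1:7@95] asks=[-]
After op 3 cancel(order #1): fills=none; bids=[#2:4@97] asks=[-]
After op 4 cancel(order #1): fills=none; bids=[#2:4@97] asks=[-]
After op 5 cancel(order #2): fills=none; bids=[-] asks=[-]
After op 6 cancel(order #1): fills=none; bids=[-] asks=[-]
After op 7 [order #3] limit_sell(price=97, qty=5): fills=none; bids=[-] asks=[#3:5@97]
After op 8 [order #4] limit_buy(price=101, qty=5): fills=#4x#3:5@97; bids=[-] asks=[-]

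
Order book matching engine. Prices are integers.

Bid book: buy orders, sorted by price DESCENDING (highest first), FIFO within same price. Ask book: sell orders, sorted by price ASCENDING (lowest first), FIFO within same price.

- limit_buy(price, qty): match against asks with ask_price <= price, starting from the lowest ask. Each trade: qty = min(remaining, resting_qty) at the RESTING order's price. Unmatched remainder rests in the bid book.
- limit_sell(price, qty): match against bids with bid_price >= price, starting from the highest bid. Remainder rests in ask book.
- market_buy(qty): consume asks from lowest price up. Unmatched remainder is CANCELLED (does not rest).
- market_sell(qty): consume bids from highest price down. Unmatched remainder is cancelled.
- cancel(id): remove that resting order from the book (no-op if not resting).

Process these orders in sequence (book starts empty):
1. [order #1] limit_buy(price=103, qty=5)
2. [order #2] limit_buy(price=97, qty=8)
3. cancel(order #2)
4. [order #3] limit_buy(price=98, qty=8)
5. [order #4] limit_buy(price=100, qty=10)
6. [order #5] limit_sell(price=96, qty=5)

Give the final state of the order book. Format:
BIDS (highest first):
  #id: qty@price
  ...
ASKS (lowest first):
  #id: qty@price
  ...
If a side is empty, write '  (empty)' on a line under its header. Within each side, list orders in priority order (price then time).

Answer: BIDS (highest first):
  #4: 10@100
  #3: 8@98
ASKS (lowest first):
  (empty)

Derivation:
After op 1 [order #1] limit_buy(price=103, qty=5): fills=none; bids=[#1:5@103] asks=[-]
After op 2 [order #2] limit_buy(price=97, qty=8): fills=none; bids=[#1:5@103 #2:8@97] asks=[-]
After op 3 cancel(order #2): fills=none; bids=[#1:5@103] asks=[-]
After op 4 [order #3] limit_buy(price=98, qty=8): fills=none; bids=[#1:5@103 #3:8@98] asks=[-]
After op 5 [order #4] limit_buy(price=100, qty=10): fills=none; bids=[#1:5@103 #4:10@100 #3:8@98] asks=[-]
After op 6 [order #5] limit_sell(price=96, qty=5): fills=#1x#5:5@103; bids=[#4:10@100 #3:8@98] asks=[-]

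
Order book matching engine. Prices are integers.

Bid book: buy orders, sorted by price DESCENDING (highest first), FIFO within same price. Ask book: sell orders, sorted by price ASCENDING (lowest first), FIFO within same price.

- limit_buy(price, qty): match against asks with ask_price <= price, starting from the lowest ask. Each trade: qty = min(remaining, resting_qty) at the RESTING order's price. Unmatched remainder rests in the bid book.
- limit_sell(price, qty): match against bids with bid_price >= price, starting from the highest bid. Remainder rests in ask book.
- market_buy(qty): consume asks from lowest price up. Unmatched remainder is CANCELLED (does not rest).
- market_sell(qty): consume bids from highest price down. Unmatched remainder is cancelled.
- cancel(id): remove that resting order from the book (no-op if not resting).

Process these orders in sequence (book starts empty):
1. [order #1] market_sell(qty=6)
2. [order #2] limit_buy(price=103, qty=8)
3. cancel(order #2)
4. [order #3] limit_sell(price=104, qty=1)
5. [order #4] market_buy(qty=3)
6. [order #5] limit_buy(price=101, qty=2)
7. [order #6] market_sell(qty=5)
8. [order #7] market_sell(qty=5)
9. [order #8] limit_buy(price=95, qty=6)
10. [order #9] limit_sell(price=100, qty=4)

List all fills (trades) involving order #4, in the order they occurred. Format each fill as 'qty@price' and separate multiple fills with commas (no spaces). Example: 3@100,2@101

After op 1 [order #1] market_sell(qty=6): fills=none; bids=[-] asks=[-]
After op 2 [order #2] limit_buy(price=103, qty=8): fills=none; bids=[#2:8@103] asks=[-]
After op 3 cancel(order #2): fills=none; bids=[-] asks=[-]
After op 4 [order #3] limit_sell(price=104, qty=1): fills=none; bids=[-] asks=[#3:1@104]
After op 5 [order #4] market_buy(qty=3): fills=#4x#3:1@104; bids=[-] asks=[-]
After op 6 [order #5] limit_buy(price=101, qty=2): fills=none; bids=[#5:2@101] asks=[-]
After op 7 [order #6] market_sell(qty=5): fills=#5x#6:2@101; bids=[-] asks=[-]
After op 8 [order #7] market_sell(qty=5): fills=none; bids=[-] asks=[-]
After op 9 [order #8] limit_buy(price=95, qty=6): fills=none; bids=[#8:6@95] asks=[-]
After op 10 [order #9] limit_sell(price=100, qty=4): fills=none; bids=[#8:6@95] asks=[#9:4@100]

Answer: 1@104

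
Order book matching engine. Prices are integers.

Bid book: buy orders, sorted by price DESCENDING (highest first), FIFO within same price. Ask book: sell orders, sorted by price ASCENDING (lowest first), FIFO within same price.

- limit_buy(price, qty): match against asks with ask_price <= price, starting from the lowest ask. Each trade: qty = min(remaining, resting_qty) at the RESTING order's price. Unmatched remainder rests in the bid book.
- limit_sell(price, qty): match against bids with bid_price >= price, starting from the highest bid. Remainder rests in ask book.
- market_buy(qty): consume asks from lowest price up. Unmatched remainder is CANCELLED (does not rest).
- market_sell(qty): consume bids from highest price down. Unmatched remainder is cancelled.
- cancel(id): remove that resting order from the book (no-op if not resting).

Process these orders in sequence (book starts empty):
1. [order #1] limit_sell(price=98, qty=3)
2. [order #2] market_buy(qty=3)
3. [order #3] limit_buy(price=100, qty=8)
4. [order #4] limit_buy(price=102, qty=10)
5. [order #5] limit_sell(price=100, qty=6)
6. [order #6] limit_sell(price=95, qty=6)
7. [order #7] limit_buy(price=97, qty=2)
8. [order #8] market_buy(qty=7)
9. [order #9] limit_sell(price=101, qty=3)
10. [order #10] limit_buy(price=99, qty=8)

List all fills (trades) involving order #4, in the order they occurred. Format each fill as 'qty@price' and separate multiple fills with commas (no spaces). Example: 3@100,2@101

After op 1 [order #1] limit_sell(price=98, qty=3): fills=none; bids=[-] asks=[#1:3@98]
After op 2 [order #2] market_buy(qty=3): fills=#2x#1:3@98; bids=[-] asks=[-]
After op 3 [order #3] limit_buy(price=100, qty=8): fills=none; bids=[#3:8@100] asks=[-]
After op 4 [order #4] limit_buy(price=102, qty=10): fills=none; bids=[#4:10@102 #3:8@100] asks=[-]
After op 5 [order #5] limit_sell(price=100, qty=6): fills=#4x#5:6@102; bids=[#4:4@102 #3:8@100] asks=[-]
After op 6 [order #6] limit_sell(price=95, qty=6): fills=#4x#6:4@102 #3x#6:2@100; bids=[#3:6@100] asks=[-]
After op 7 [order #7] limit_buy(price=97, qty=2): fills=none; bids=[#3:6@100 #7:2@97] asks=[-]
After op 8 [order #8] market_buy(qty=7): fills=none; bids=[#3:6@100 #7:2@97] asks=[-]
After op 9 [order #9] limit_sell(price=101, qty=3): fills=none; bids=[#3:6@100 #7:2@97] asks=[#9:3@101]
After op 10 [order #10] limit_buy(price=99, qty=8): fills=none; bids=[#3:6@100 #10:8@99 #7:2@97] asks=[#9:3@101]

Answer: 6@102,4@102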